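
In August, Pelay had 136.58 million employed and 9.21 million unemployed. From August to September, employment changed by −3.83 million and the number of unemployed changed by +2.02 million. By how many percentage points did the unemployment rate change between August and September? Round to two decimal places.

The unemployment rate changed by +1.48 percentage points.

August: labor force = 136.58 + 9.21 = 145.79; u = 9.21/145.79 = 6.32%.
September: labor force = 132.75 + 11.23 = 143.98; u = 11.23/143.98 = 7.80%.
Change = 7.80% − 6.32% = +1.48 pp.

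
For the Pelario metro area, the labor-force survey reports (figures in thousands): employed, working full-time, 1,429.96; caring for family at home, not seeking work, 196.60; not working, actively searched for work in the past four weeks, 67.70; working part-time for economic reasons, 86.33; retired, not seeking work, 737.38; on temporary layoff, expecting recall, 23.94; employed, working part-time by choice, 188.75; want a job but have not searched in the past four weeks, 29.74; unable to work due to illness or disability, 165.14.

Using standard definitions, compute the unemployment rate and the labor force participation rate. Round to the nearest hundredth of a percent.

Employed = 1,429.96 + 86.33 + 188.75 = 1,705.04 thousand (anyone who worked, including part-time for economic reasons, counts as employed).
Unemployed = 67.70 + 23.94 = 91.64 thousand (jobless and actively searching, or on temporary layoff).
Labor force = 1,705.04 + 91.64 = 1,796.68 thousand.
Not in labor force = 196.60 + 737.38 + 29.74 + 165.14 = 1,128.86 thousand (those not working and not actively searching are outside the labor force — including those who want a job but have given up searching).
Civilian working-age population = 1,796.68 + 1,128.86 = 2,925.54 thousand.
Unemployment rate = 91.64 / 1,796.68 = 5.10%.
Labor force participation rate = 1,796.68 / 2,925.54 = 61.41%.

Unemployment rate ≈ 5.10%; labor force participation rate ≈ 61.41%.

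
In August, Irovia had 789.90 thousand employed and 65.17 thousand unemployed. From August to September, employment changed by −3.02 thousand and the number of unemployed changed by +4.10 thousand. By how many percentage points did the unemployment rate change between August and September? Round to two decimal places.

The unemployment rate changed by +0.47 percentage points.

August: labor force = 789.90 + 65.17 = 855.07; u = 65.17/855.07 = 7.62%.
September: labor force = 786.88 + 69.27 = 856.15; u = 69.27/856.15 = 8.09%.
Change = 8.09% − 7.62% = +0.47 pp.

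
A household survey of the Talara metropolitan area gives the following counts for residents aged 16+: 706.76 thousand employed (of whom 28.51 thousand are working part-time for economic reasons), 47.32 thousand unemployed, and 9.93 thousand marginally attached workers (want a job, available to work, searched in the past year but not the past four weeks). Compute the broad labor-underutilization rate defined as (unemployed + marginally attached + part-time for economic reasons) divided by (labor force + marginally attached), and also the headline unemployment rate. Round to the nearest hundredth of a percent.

Broad underutilization rate ≈ 11.22%; headline unemployment rate ≈ 6.28%.

Labor force = 706.76 + 47.32 = 754.08 thousand.
Numerator = 47.32 + 9.93 + 28.51 = 85.76 thousand.
Denominator = 754.08 + 9.93 = 764.01 thousand.
Broad rate = 85.76 / 764.01 = 11.22%.
Headline unemployment rate = 47.32 / 754.08 = 6.28%.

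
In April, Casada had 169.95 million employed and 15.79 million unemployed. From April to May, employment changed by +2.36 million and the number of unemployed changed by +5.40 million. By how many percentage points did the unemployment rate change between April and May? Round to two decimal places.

The unemployment rate changed by +2.45 percentage points.

April: labor force = 169.95 + 15.79 = 185.74; u = 15.79/185.74 = 8.50%.
May: labor force = 172.31 + 21.19 = 193.50; u = 21.19/193.50 = 10.95%.
Change = 10.95% − 8.50% = +2.45 pp.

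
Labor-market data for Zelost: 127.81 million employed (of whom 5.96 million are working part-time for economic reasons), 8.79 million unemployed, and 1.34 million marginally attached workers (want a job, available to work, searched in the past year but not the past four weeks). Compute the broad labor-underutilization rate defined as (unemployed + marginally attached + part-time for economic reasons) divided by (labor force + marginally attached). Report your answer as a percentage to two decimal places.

Broad underutilization rate ≈ 11.66%.

Labor force = 127.81 + 8.79 = 136.60 million.
Numerator = 8.79 + 1.34 + 5.96 = 16.09 million.
Denominator = 136.60 + 1.34 = 137.94 million.
Broad rate = 16.09 / 137.94 = 11.66%.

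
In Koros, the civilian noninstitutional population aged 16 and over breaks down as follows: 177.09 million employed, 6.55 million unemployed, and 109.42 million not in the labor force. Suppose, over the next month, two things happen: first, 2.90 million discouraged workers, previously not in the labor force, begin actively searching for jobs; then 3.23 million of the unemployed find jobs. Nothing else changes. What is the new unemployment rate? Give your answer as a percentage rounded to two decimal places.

New unemployment rate ≈ 3.33%.

Initially, labor force = 177.09 + 6.55 = 183.64 million, so u = 6.55/183.64 = 3.57%.
After the first change, unemployed and labor force both rise by 2.90 → E = 177.09, U = 9.45, labor force = 186.54 million.
After the second change, unemployed falls and employed rises by 3.23; labor force unchanged → E = 180.32, U = 6.22, labor force = 186.54 million.
New unemployment rate = 6.22 / 186.54 = 3.33%.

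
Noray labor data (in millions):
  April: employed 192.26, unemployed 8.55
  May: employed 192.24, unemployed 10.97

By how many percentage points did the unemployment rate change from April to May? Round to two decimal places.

April: labor force = 192.26 + 8.55 = 200.81; u = 8.55/200.81 = 4.26%.
May: labor force = 192.24 + 10.97 = 203.21; u = 10.97/203.21 = 5.40%.
Change = 5.40% − 4.26% = +1.14 pp.

The unemployment rate changed by +1.14 percentage points.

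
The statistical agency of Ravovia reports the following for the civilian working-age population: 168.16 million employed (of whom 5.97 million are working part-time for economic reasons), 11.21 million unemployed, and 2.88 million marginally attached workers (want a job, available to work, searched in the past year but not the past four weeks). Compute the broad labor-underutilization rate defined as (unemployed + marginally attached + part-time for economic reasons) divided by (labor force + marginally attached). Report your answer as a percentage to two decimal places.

Labor force = 168.16 + 11.21 = 179.37 million.
Numerator = 11.21 + 2.88 + 5.97 = 20.06 million.
Denominator = 179.37 + 2.88 = 182.25 million.
Broad rate = 20.06 / 182.25 = 11.01%.

Broad underutilization rate ≈ 11.01%.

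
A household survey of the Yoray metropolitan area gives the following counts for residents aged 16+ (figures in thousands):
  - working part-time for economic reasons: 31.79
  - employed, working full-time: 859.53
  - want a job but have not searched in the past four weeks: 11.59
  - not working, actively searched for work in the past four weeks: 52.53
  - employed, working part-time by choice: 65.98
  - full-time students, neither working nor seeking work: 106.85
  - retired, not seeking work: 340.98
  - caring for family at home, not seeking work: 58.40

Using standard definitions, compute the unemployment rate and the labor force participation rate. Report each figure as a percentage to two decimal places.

Employed = 31.79 + 859.53 + 65.98 = 957.30 thousand (anyone who worked, including part-time for economic reasons, counts as employed).
Unemployed = 52.53 thousand.
Labor force = 957.30 + 52.53 = 1,009.83 thousand.
Not in labor force = 11.59 + 106.85 + 340.98 + 58.40 = 517.82 thousand (those not working and not actively searching are outside the labor force — including those who want a job but have given up searching).
Civilian working-age population = 1,009.83 + 517.82 = 1,527.65 thousand.
Unemployment rate = 52.53 / 1,009.83 = 5.20%.
Labor force participation rate = 1,009.83 / 1,527.65 = 66.10%.

Unemployment rate ≈ 5.20%; labor force participation rate ≈ 66.10%.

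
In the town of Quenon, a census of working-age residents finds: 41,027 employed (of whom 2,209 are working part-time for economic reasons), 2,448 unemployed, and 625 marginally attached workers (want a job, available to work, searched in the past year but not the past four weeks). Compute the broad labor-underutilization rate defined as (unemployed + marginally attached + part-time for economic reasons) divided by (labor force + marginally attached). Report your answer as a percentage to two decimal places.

Broad underutilization rate ≈ 11.98%.

Labor force = 41,027 + 2,448 = 43,475.
Numerator = 2,448 + 625 + 2,209 = 5,282.
Denominator = 43,475 + 625 = 44,100.
Broad rate = 5,282 / 44,100 = 11.98%.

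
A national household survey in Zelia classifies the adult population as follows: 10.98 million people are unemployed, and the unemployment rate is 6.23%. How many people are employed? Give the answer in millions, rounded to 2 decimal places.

Labor force = U / u = 10.98 / 0.0623 ≈ 176.24 million.
Employed = labor force − unemployed = 176.24 − 10.98 = 165.26 million.

About 165.26 million are employed.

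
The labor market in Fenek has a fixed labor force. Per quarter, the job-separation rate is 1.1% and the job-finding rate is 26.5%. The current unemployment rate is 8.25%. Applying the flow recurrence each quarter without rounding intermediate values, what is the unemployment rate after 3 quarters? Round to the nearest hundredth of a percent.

With a fixed labor force, u_{t+1} = u_t + s·(1−u_t) − f·u_t = u_t·(1−s−f) + s.
Here 1−s−f = 0.724 and s = 0.011.
u_1 = 0.082500 × 0.724 + 0.011 = 0.070730.
u_2 = 0.070730 × 0.724 + 0.011 = 0.062209.
u_3 = 0.062209 × 0.724 + 0.011 = 0.056039.

Unemployment rate after three quarters ≈ 5.60%.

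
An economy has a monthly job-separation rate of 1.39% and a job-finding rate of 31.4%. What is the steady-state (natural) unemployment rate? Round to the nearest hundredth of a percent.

At steady state the flows balance: s·E = f·U, so U/(E+U) = s/(s+f).
u* = 1.39 / (1.39 + 31.4) = 1.39 / 32.79 = 4.24%.

Steady-state unemployment rate ≈ 4.24%.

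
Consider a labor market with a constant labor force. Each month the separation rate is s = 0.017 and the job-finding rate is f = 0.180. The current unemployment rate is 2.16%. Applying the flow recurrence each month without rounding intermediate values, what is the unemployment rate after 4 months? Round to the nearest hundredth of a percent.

Unemployment rate after four months ≈ 5.94%.

With a fixed labor force, u_{t+1} = u_t + s·(1−u_t) − f·u_t = u_t·(1−s−f) + s.
Here 1−s−f = 0.803 and s = 0.017.
u_1 = 0.021600 × 0.803 + 0.017 = 0.034345.
u_2 = 0.034345 × 0.803 + 0.017 = 0.044579.
u_3 = 0.044579 × 0.803 + 0.017 = 0.052797.
u_4 = 0.052797 × 0.803 + 0.017 = 0.059396.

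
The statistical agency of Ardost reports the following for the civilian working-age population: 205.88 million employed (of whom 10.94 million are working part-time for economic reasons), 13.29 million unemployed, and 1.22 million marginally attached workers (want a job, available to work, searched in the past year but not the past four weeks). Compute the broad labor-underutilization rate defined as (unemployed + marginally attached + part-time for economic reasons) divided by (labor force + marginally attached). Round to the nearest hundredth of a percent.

Broad underutilization rate ≈ 11.55%.

Labor force = 205.88 + 13.29 = 219.17 million.
Numerator = 13.29 + 1.22 + 10.94 = 25.45 million.
Denominator = 219.17 + 1.22 = 220.39 million.
Broad rate = 25.45 / 220.39 = 11.55%.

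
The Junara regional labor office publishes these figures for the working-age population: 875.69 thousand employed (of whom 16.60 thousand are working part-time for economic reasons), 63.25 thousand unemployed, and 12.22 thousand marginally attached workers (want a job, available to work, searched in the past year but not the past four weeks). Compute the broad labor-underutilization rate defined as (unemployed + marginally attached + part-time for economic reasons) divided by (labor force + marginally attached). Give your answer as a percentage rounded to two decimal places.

Labor force = 875.69 + 63.25 = 938.94 thousand.
Numerator = 63.25 + 12.22 + 16.60 = 92.07 thousand.
Denominator = 938.94 + 12.22 = 951.16 thousand.
Broad rate = 92.07 / 951.16 = 9.68%.

Broad underutilization rate ≈ 9.68%.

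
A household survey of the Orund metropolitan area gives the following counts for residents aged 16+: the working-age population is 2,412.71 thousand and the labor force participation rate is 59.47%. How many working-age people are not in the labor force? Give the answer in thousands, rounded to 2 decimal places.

About 977.87 thousand are not in the labor force.

Share not in the labor force = 1 − 0.5947 = 0.4053.
Not in labor force = 0.4053 × 2,412.71 ≈ 977.87 thousand.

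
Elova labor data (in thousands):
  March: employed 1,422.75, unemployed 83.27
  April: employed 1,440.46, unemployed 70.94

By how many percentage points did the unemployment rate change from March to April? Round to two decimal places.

March: labor force = 1,422.75 + 83.27 = 1,506.02; u = 83.27/1,506.02 = 5.53%.
April: labor force = 1,440.46 + 70.94 = 1,511.40; u = 70.94/1,511.40 = 4.69%.
Change = 4.69% − 5.53% = −0.84 pp.

The unemployment rate changed by −0.84 percentage points.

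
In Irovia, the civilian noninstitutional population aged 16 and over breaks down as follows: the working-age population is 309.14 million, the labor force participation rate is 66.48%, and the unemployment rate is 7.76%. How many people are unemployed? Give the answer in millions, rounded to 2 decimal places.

Labor force = 0.6648 × 309.14 = 205.52 million.
Unemployed = 0.0776 × 205.52 ≈ 15.95 million.

About 15.95 million are unemployed.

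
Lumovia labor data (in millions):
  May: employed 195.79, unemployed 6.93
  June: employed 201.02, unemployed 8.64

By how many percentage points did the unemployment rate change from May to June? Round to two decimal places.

The unemployment rate changed by +0.70 percentage points.

May: labor force = 195.79 + 6.93 = 202.72; u = 6.93/202.72 = 3.42%.
June: labor force = 201.02 + 8.64 = 209.66; u = 8.64/209.66 = 4.12%.
Change = 4.12% − 3.42% = +0.70 pp.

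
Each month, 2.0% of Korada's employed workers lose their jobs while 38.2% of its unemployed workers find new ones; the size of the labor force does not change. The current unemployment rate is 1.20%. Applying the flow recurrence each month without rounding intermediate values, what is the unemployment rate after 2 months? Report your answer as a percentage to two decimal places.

With a fixed labor force, u_{t+1} = u_t + s·(1−u_t) − f·u_t = u_t·(1−s−f) + s.
Here 1−s−f = 0.598 and s = 0.020.
u_1 = 0.012000 × 0.598 + 0.020 = 0.027176.
u_2 = 0.027176 × 0.598 + 0.020 = 0.036251.

Unemployment rate after two months ≈ 3.63%.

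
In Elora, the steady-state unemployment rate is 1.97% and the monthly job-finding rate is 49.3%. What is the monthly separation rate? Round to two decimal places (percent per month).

From u* = s/(s+f): s = u·f/(1−u).
s = 0.0197 × 49.3 / (1 − 0.0197) = 0.9712 / 0.9803 ≈ 0.99% per month.

Separation rate ≈ 0.99% per month.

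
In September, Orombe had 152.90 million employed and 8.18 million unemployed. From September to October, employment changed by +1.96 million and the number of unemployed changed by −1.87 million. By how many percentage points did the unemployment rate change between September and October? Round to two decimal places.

September: labor force = 152.90 + 8.18 = 161.08; u = 8.18/161.08 = 5.08%.
October: labor force = 154.86 + 6.31 = 161.17; u = 6.31/161.17 = 3.92%.
Change = 3.92% − 5.08% = −1.16 pp.

The unemployment rate changed by −1.16 percentage points.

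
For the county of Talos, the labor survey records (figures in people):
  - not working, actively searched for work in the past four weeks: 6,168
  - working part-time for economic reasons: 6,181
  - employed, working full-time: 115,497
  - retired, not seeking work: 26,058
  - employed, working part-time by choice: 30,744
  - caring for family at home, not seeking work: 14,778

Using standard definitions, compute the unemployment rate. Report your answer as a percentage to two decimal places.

Employed = 6,181 + 115,497 + 30,744 = 152,422 (anyone who worked, including part-time for economic reasons, counts as employed).
Unemployed = 6,168.
Labor force = 152,422 + 6,168 = 158,590.
Unemployment rate = 6,168 / 158,590 = 3.89%.

Unemployment rate ≈ 3.89%.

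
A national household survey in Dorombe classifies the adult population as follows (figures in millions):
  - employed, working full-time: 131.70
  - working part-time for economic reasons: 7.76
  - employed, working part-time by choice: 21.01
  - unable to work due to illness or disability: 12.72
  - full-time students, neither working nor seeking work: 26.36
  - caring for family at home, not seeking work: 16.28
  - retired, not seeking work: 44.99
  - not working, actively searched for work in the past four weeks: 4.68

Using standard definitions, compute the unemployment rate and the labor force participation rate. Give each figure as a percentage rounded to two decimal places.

Unemployment rate ≈ 2.83%; labor force participation rate ≈ 62.20%.

Employed = 131.70 + 7.76 + 21.01 = 160.47 million (anyone who worked, including part-time for economic reasons, counts as employed).
Unemployed = 4.68 million.
Labor force = 160.47 + 4.68 = 165.15 million.
Not in labor force = 12.72 + 26.36 + 16.28 + 44.99 = 100.35 million (those not working and not actively searching are outside the labor force).
Civilian working-age population = 165.15 + 100.35 = 265.50 million.
Unemployment rate = 4.68 / 165.15 = 2.83%.
Labor force participation rate = 165.15 / 265.50 = 62.20%.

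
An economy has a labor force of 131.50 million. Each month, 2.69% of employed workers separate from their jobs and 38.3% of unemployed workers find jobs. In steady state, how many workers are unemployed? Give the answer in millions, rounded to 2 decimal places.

Steady-state unemployment rate u* = s/(s+f) = 2.69/(2.69+38.3) = 0.065626.
Unemployed = u* × labor force = 0.065626 × 131.50 ≈ 8.63 million.

About 8.63 million are unemployed in steady state.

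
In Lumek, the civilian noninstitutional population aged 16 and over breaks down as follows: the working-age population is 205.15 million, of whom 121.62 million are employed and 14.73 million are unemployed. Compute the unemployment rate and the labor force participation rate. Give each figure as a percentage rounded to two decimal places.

Labor force = employed + unemployed = 121.62 + 14.73 = 136.35 million.
Unemployment rate = 14.73 / 136.35 = 10.80%.
Labor force participation rate = 136.35 / 205.15 = 66.46%.

Unemployment rate ≈ 10.80%; labor force participation rate ≈ 66.46%.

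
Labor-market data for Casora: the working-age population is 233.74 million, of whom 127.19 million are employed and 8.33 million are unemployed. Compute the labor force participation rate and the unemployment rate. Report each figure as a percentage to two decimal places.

Labor force = employed + unemployed = 127.19 + 8.33 = 135.52 million.
Unemployment rate = 8.33 / 135.52 = 6.15%.
Labor force participation rate = 135.52 / 233.74 = 57.98%.

Labor force participation rate ≈ 57.98%; unemployment rate ≈ 6.15%.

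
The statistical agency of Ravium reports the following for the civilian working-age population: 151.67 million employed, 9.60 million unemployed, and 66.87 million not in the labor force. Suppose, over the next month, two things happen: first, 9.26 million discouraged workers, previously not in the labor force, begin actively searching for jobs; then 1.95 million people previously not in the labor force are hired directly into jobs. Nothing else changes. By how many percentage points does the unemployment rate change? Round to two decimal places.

The unemployment rate changes by +4.98 percentage points.

Initially, labor force = 151.67 + 9.60 = 161.27 million, so u = 9.60/161.27 = 5.95%.
After the first change, unemployed and labor force both rise by 9.26 → E = 151.67, U = 18.86, labor force = 170.53 million.
After the second change, employed and labor force both rise by 1.95; unemployed unchanged → E = 153.62, U = 18.86, labor force = 172.48 million.
New unemployment rate = 18.86 / 172.48 = 10.93%.
Change = 10.93% − 5.95% = +4.98 percentage points.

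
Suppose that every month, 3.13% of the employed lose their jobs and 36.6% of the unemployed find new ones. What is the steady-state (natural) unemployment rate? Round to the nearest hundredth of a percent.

At steady state the flows balance: s·E = f·U, so U/(E+U) = s/(s+f).
u* = 3.13 / (3.13 + 36.6) = 3.13 / 39.73 = 7.88%.

Steady-state unemployment rate ≈ 7.88%.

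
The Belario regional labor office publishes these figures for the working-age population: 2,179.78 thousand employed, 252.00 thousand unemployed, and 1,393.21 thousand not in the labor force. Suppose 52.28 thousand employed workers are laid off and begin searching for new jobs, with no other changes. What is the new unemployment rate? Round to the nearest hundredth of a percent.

New unemployment rate ≈ 12.51%.

Initially, labor force = 2,179.78 + 252.00 = 2,431.78 thousand, so u = 252.00/2,431.78 = 10.36%.
After the change, employed falls and unemployed rises by 52.28; labor force unchanged → E = 2,127.50, U = 304.28, labor force = 2,431.78 thousand.
New unemployment rate = 304.28 / 2,431.78 = 12.51%.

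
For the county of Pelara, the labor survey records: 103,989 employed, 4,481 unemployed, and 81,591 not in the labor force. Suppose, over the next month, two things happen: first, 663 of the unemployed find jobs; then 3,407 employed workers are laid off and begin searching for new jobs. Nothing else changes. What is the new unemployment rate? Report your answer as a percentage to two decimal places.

New unemployment rate ≈ 6.66%.

Initially, labor force = 103,989 + 4,481 = 108,470, so u = 4,481/108,470 = 4.13%.
After the first change, unemployed falls and employed rises by 663; labor force unchanged → E = 104,652, U = 3,818, labor force = 108,470.
After the second change, employed falls and unemployed rises by 3,407; labor force unchanged → E = 101,245, U = 7,225, labor force = 108,470.
New unemployment rate = 7,225 / 108,470 = 6.66%.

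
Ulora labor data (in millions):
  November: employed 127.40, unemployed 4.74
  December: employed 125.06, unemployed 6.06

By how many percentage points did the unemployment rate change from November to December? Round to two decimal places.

November: labor force = 127.40 + 4.74 = 132.14; u = 4.74/132.14 = 3.59%.
December: labor force = 125.06 + 6.06 = 131.12; u = 6.06/131.12 = 4.62%.
Change = 4.62% − 3.59% = +1.03 pp.

The unemployment rate changed by +1.03 percentage points.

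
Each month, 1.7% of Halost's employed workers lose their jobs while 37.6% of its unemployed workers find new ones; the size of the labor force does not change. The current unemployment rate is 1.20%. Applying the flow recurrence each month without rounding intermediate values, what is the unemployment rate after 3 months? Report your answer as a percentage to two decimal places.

With a fixed labor force, u_{t+1} = u_t + s·(1−u_t) − f·u_t = u_t·(1−s−f) + s.
Here 1−s−f = 0.607 and s = 0.017.
u_1 = 0.012000 × 0.607 + 0.017 = 0.024284.
u_2 = 0.024284 × 0.607 + 0.017 = 0.031740.
u_3 = 0.031740 × 0.607 + 0.017 = 0.036266.

Unemployment rate after three months ≈ 3.63%.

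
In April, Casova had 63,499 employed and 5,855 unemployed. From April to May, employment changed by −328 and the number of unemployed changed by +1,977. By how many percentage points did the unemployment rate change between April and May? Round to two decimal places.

April: labor force = 63,499 + 5,855 = 69,354; u = 5,855/69,354 = 8.44%.
May: labor force = 63,171 + 7,832 = 71,003; u = 7,832/71,003 = 11.03%.
Change = 11.03% − 8.44% = +2.59 pp.

The unemployment rate changed by +2.59 percentage points.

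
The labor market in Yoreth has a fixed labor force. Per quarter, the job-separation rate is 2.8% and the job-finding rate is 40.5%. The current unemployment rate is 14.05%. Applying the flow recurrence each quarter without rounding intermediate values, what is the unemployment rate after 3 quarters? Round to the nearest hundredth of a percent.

With a fixed labor force, u_{t+1} = u_t + s·(1−u_t) − f·u_t = u_t·(1−s−f) + s.
Here 1−s−f = 0.567 and s = 0.028.
u_1 = 0.140500 × 0.567 + 0.028 = 0.107663.
u_2 = 0.107663 × 0.567 + 0.028 = 0.089045.
u_3 = 0.089045 × 0.567 + 0.028 = 0.078489.

Unemployment rate after three quarters ≈ 7.85%.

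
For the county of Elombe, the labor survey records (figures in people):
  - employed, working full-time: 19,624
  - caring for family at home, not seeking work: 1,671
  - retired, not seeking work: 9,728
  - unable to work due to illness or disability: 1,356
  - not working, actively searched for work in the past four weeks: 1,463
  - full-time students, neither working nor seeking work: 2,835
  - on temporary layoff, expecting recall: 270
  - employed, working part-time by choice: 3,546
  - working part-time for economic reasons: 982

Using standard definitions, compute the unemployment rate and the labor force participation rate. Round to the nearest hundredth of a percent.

Employed = 19,624 + 3,546 + 982 = 24,152 (anyone who worked, including part-time for economic reasons, counts as employed).
Unemployed = 1,463 + 270 = 1,733 (jobless and actively searching, or on temporary layoff).
Labor force = 24,152 + 1,733 = 25,885.
Not in labor force = 1,671 + 9,728 + 1,356 + 2,835 = 15,590 (those not working and not actively searching are outside the labor force).
Civilian working-age population = 25,885 + 15,590 = 41,475.
Unemployment rate = 1,733 / 25,885 = 6.69%.
Labor force participation rate = 25,885 / 41,475 = 62.41%.

Unemployment rate ≈ 6.69%; labor force participation rate ≈ 62.41%.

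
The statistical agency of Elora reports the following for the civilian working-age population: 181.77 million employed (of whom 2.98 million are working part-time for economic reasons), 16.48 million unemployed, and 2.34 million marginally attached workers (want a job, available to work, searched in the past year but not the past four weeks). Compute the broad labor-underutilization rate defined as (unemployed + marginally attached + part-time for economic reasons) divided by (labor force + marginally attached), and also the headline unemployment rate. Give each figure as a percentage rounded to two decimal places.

Broad underutilization rate ≈ 10.87%; headline unemployment rate ≈ 8.31%.

Labor force = 181.77 + 16.48 = 198.25 million.
Numerator = 16.48 + 2.34 + 2.98 = 21.80 million.
Denominator = 198.25 + 2.34 = 200.59 million.
Broad rate = 21.80 / 200.59 = 10.87%.
Headline unemployment rate = 16.48 / 198.25 = 8.31%.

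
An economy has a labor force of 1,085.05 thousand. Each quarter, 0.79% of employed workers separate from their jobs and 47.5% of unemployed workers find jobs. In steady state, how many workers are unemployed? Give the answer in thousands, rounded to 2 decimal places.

Steady-state unemployment rate u* = s/(s+f) = 0.79/(0.79+47.5) = 0.016359.
Unemployed = u* × labor force = 0.016359 × 1,085.05 ≈ 17.75 thousand.

About 17.75 thousand are unemployed in steady state.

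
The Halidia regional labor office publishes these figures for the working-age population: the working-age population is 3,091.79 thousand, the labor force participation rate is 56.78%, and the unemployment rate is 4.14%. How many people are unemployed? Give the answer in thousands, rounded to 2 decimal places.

Labor force = 0.5678 × 3,091.79 = 1,755.52 thousand.
Unemployed = 0.0414 × 1,755.52 ≈ 72.68 thousand.

About 72.68 thousand are unemployed.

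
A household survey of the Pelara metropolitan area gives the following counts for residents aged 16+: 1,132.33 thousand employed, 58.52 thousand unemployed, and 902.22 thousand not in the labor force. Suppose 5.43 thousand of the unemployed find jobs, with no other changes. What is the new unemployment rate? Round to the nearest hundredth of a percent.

Initially, labor force = 1,132.33 + 58.52 = 1,190.85 thousand, so u = 58.52/1,190.85 = 4.91%.
After the change, unemployed falls and employed rises by 5.43; labor force unchanged → E = 1,137.76, U = 53.09, labor force = 1,190.85 thousand.
New unemployment rate = 53.09 / 1,190.85 = 4.46%.

New unemployment rate ≈ 4.46%.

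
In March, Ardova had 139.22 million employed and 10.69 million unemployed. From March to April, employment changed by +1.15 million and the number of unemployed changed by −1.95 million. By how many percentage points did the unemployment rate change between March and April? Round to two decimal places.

March: labor force = 139.22 + 10.69 = 149.91; u = 10.69/149.91 = 7.13%.
April: labor force = 140.37 + 8.74 = 149.11; u = 8.74/149.11 = 5.86%.
Change = 5.86% − 7.13% = −1.27 pp.

The unemployment rate changed by −1.27 percentage points.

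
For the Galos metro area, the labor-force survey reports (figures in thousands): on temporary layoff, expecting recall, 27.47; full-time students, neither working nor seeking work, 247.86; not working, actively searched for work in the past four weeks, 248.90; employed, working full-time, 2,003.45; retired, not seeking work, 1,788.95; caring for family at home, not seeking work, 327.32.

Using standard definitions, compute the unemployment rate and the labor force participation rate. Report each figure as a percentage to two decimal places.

Employed = 2,003.45 thousand.
Unemployed = 27.47 + 248.90 = 276.37 thousand (jobless and actively searching, or on temporary layoff).
Labor force = 2,003.45 + 276.37 = 2,279.82 thousand.
Not in labor force = 247.86 + 1,788.95 + 327.32 = 2,364.13 thousand (those not working and not actively searching are outside the labor force).
Civilian working-age population = 2,279.82 + 2,364.13 = 4,643.95 thousand.
Unemployment rate = 276.37 / 2,279.82 = 12.12%.
Labor force participation rate = 2,279.82 / 4,643.95 = 49.09%.

Unemployment rate ≈ 12.12%; labor force participation rate ≈ 49.09%.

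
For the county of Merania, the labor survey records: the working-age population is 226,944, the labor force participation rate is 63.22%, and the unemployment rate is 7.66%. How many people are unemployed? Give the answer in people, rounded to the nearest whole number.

Labor force = 0.6322 × 226,944 = 143,474.
Unemployed = 0.0766 × 143,474 ≈ 10,990.

About 10,990 are unemployed.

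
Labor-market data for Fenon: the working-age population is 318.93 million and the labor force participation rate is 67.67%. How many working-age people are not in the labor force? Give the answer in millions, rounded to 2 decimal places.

Share not in the labor force = 1 − 0.6767 = 0.3233.
Not in labor force = 0.3233 × 318.93 ≈ 103.11 million.

About 103.11 million are not in the labor force.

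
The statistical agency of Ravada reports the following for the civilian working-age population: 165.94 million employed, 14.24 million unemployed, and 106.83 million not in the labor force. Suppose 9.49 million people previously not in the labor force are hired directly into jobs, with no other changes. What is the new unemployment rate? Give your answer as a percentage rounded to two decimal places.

New unemployment rate ≈ 7.51%.

Initially, labor force = 165.94 + 14.24 = 180.18 million, so u = 14.24/180.18 = 7.90%.
After the change, employed and labor force both rise by 9.49; unemployed unchanged → E = 175.43, U = 14.24, labor force = 189.67 million.
New unemployment rate = 14.24 / 189.67 = 7.51%.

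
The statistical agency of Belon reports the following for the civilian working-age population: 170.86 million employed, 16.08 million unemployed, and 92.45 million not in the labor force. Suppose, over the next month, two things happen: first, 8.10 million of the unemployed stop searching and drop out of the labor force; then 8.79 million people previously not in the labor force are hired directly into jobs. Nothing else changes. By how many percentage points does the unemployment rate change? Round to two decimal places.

Initially, labor force = 170.86 + 16.08 = 186.94 million, so u = 16.08/186.94 = 8.60%.
After the first change, unemployed and labor force both fall by 8.10 → E = 170.86, U = 7.98, labor force = 178.84 million.
After the second change, employed and labor force both rise by 8.79; unemployed unchanged → E = 179.65, U = 7.98, labor force = 187.63 million.
New unemployment rate = 7.98 / 187.63 = 4.25%.
Change = 4.25% − 8.60% = −4.35 percentage points.

The unemployment rate changes by −4.35 percentage points.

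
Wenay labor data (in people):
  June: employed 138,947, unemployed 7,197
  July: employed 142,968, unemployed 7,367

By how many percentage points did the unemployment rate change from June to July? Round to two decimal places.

June: labor force = 138,947 + 7,197 = 146,144; u = 7,197/146,144 = 4.92%.
July: labor force = 142,968 + 7,367 = 150,335; u = 7,367/150,335 = 4.90%.
Change = 4.90% − 4.92% = −0.02 pp.

The unemployment rate changed by −0.02 percentage points.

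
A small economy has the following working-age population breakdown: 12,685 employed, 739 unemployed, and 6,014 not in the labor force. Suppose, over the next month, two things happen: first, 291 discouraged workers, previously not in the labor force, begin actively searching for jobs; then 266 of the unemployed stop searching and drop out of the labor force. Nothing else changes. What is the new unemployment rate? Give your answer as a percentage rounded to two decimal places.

New unemployment rate ≈ 5.68%.

Initially, labor force = 12,685 + 739 = 13,424, so u = 739/13,424 = 5.51%.
After the first change, unemployed and labor force both rise by 291 → E = 12,685, U = 1,030, labor force = 13,715.
After the second change, unemployed and labor force both fall by 266 → E = 12,685, U = 764, labor force = 13,449.
New unemployment rate = 764 / 13,449 = 5.68%.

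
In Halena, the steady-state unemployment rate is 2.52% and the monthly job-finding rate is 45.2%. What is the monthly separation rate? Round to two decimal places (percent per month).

Separation rate ≈ 1.17% per month.

From u* = s/(s+f): s = u·f/(1−u).
s = 0.0252 × 45.2 / (1 − 0.0252) = 1.1390 / 0.9748 ≈ 1.17% per month.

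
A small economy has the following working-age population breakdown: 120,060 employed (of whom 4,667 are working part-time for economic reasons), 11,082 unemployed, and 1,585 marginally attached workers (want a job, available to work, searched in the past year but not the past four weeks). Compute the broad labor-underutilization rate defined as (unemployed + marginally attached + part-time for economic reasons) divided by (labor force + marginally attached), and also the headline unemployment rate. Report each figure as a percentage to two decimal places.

Labor force = 120,060 + 11,082 = 131,142.
Numerator = 11,082 + 1,585 + 4,667 = 17,334.
Denominator = 131,142 + 1,585 = 132,727.
Broad rate = 17,334 / 132,727 = 13.06%.
Headline unemployment rate = 11,082 / 131,142 = 8.45%.

Broad underutilization rate ≈ 13.06%; headline unemployment rate ≈ 8.45%.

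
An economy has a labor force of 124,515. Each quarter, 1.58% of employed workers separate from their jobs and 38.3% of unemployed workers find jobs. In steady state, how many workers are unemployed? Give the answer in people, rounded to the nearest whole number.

Steady-state unemployment rate u* = s/(s+f) = 1.58/(1.58+38.3) = 0.039619.
Unemployed = u* × labor force = 0.039619 × 124,515 ≈ 4,933.

About 4,933 are unemployed in steady state.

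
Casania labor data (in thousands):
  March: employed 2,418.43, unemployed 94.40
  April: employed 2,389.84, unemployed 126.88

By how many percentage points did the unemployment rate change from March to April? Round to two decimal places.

The unemployment rate changed by +1.28 percentage points.

March: labor force = 2,418.43 + 94.40 = 2,512.83; u = 94.40/2,512.83 = 3.76%.
April: labor force = 2,389.84 + 126.88 = 2,516.72; u = 126.88/2,516.72 = 5.04%.
Change = 5.04% − 3.76% = +1.28 pp.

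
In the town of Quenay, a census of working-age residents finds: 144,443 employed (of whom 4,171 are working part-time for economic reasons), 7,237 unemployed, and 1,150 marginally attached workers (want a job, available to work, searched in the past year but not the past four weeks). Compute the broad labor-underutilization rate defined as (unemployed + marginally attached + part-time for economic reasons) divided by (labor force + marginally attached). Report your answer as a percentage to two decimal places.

Broad underutilization rate ≈ 8.22%.

Labor force = 144,443 + 7,237 = 151,680.
Numerator = 7,237 + 1,150 + 4,171 = 12,558.
Denominator = 151,680 + 1,150 = 152,830.
Broad rate = 12,558 / 152,830 = 8.22%.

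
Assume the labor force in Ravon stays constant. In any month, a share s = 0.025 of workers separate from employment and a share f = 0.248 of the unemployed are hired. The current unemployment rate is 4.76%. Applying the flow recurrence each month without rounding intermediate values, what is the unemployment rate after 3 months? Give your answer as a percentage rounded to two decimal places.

With a fixed labor force, u_{t+1} = u_t + s·(1−u_t) − f·u_t = u_t·(1−s−f) + s.
Here 1−s−f = 0.727 and s = 0.025.
u_1 = 0.047600 × 0.727 + 0.025 = 0.059605.
u_2 = 0.059605 × 0.727 + 0.025 = 0.068333.
u_3 = 0.068333 × 0.727 + 0.025 = 0.074678.

Unemployment rate after three months ≈ 7.47%.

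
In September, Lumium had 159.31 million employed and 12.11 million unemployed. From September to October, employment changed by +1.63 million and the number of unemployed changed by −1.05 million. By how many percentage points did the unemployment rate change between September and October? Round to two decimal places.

September: labor force = 159.31 + 12.11 = 171.42; u = 12.11/171.42 = 7.06%.
October: labor force = 160.94 + 11.06 = 172.00; u = 11.06/172.00 = 6.43%.
Change = 6.43% − 7.06% = −0.63 pp.

The unemployment rate changed by −0.63 percentage points.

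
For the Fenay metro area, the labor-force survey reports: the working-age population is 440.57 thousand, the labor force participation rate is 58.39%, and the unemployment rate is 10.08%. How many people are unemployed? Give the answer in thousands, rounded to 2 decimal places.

Labor force = 0.5839 × 440.57 = 257.25 thousand.
Unemployed = 0.1008 × 257.25 ≈ 25.93 thousand.

About 25.93 thousand are unemployed.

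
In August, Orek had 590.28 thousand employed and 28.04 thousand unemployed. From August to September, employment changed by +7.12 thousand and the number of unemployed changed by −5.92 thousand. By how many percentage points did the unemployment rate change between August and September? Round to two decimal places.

The unemployment rate changed by −0.96 percentage points.

August: labor force = 590.28 + 28.04 = 618.32; u = 28.04/618.32 = 4.53%.
September: labor force = 597.40 + 22.12 = 619.52; u = 22.12/619.52 = 3.57%.
Change = 3.57% − 4.53% = −0.96 pp.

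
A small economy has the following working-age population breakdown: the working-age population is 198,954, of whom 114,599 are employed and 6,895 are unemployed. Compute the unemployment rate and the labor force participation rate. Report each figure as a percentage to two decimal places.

Labor force = employed + unemployed = 114,599 + 6,895 = 121,494.
Unemployment rate = 6,895 / 121,494 = 5.68%.
Labor force participation rate = 121,494 / 198,954 = 61.07%.

Unemployment rate ≈ 5.68%; labor force participation rate ≈ 61.07%.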